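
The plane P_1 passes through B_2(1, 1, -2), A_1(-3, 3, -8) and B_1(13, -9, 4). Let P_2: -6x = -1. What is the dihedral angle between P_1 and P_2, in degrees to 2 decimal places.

B_2A_1 = (-4, 2, -6), B_2B_1 = (12, -10, 6); a normal to P_1 is B_2A_1 × B_2B_1 = (-48, -48, 16).
Using B_2: P_1 has equation -48x - 48y + 16z = -128.
cos θ = |n₁·n₂| / (|n₁||n₂|) = |288| / (√4864 · √36).
θ = arccos(0.68825) ≈ 46.51°.

46.51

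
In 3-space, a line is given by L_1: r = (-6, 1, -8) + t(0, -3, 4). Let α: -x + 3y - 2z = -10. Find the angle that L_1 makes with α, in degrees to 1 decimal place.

sin θ = |n·v| / (|n||v|) = |-17| / (√14 · √25) = 0.90869.
θ ≈ 65.3°.

65.3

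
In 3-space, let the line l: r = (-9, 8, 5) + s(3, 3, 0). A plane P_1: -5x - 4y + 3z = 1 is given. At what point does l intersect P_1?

(-6, 11, 5)

Substitute r = (-9, 8, 5) + t(3, 3, 0) into the plane: 28 + (-27)t = 1, so t = 1.
Intersection: (-9, 8, 5) + 1·(3, 3, 0) = (-6, 11, 5).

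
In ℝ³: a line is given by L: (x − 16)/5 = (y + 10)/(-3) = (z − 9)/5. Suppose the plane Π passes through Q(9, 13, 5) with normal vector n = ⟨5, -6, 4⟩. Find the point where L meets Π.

L has direction (5, -3, 5) through (16, -10, 9).
Π: n·r = n·Q gives 5x - 6y + 4z = -13.
Substitute r = (16, -10, 9) + t(5, -3, 5) into the plane: 176 + 63t = -13, so t = -3.
Intersection: (16, -10, 9) + (-3)·(5, -3, 5) = (1, -1, -6).

(1, -1, -6)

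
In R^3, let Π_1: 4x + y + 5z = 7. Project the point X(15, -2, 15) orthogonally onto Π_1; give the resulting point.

Foot = X − λn with λ = (n·X − d)/|n|² = (133 − 7)/42 = 3.
Foot = (15, -2, 15) − 3·(4, 1, 5) = (3, -5, 0).

(3, -5, 0)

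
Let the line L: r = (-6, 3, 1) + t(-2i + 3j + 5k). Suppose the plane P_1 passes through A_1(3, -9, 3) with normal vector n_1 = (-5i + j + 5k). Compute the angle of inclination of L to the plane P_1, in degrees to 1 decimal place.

59.7

P_1: n_1·r = n_1·A_1 gives -5x + y + 5z = -9.
sin θ = |n·v| / (|n||v|) = |38| / (√51 · √38) = 0.86319.
θ ≈ 59.7°.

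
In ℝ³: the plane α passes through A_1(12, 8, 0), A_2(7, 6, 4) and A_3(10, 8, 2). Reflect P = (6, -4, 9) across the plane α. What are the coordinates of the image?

A_1A_2 = (-5, -2, 4), A_1A_3 = (-2, 0, 2); a normal to α is A_1A_2 × A_1A_3 = (-4, 2, -4).
Using A_1: α has equation -4x + 2y - 4z = -32.
λ = (n·P − d)/|n|² = (-68 − (-32))/36 = -1.
Reflection = P − 2λn = (6, -4, 9) − (-2)·(-4, 2, -4) = (-2, 0, 1).

(-2, 0, 1)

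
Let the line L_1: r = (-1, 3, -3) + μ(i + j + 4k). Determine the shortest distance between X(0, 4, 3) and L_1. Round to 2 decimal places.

Taking (-1, 3, -3) on L_1 with direction v = (1, 1, 4): w = X − (-1, 3, -3) = (1, 1, 6), and w × v = (-2, 2, 0).
Distance = |w × v| / |v| = √8 / √18 ≈ 0.67.

0.67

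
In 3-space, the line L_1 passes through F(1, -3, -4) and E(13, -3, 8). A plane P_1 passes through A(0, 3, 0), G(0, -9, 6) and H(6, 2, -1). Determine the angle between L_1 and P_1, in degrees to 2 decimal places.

A direction vector for L_1 is E − F = (12, 0, 12).
AG = (0, -12, 6), AH = (6, -1, -1); a normal to P_1 is AG × AH = (18, 36, 72).
Using A: P_1 has equation 18x + 36y + 72z = 108.
sin θ = |n·v| / (|n||v|) = |1080| / (√6804 · √288) = 0.77152.
θ ≈ 50.49°.

50.49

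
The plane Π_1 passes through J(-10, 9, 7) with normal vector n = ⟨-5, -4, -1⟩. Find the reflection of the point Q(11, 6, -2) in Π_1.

(-9, -10, -6)

Π_1: n·r = n·J gives -5x - 4y - z = 7.
λ = (n·Q − d)/|n|² = (-77 − 7)/42 = -2.
Reflection = Q − 2λn = (11, 6, -2) − (-4)·(-5, -4, -1) = (-9, -10, -6).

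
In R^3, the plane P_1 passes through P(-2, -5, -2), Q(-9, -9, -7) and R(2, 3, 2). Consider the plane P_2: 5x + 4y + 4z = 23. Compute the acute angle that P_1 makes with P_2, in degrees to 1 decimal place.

PQ = (-7, -4, -5), PR = (4, 8, 4); a normal to P_1 is PQ × PR = (24, 8, -40).
Using P: P_1 has equation 24x + 8y - 40z = -8.
cos θ = |n₁·n₂| / (|n₁||n₂|) = |-8| / (√2240 · √57).
θ = arccos(0.02239) ≈ 88.7°.

88.7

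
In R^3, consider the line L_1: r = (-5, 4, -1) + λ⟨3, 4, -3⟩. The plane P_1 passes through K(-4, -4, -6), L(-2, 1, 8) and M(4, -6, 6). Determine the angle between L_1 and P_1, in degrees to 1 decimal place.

76.4

KL = (2, 5, 14), KM = (8, -2, 12); a normal to P_1 is KL × KM = (88, 88, -44).
Using K: P_1 has equation 88x + 88y - 44z = -440.
sin θ = |n·v| / (|n||v|) = |748| / (√17424 · √34) = 0.97183.
θ ≈ 76.4°.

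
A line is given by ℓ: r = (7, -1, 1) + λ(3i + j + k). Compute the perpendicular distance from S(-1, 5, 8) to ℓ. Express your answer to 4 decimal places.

11.7473

Taking (7, -1, 1) on ℓ with direction v = (3, 1, 1): w = S − (7, -1, 1) = (-8, 6, 7), and w × v = (-1, 29, -26).
Distance = |w × v| / |v| = √1518 / √11 ≈ 11.7473.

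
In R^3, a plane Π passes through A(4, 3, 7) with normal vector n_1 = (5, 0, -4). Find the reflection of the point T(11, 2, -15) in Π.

Π: n_1·r = n_1·A gives 5x - 4z = -8.
λ = (n·T − d)/|n|² = (115 − (-8))/41 = 3.
Reflection = T − 2λn = (11, 2, -15) − 6·(5, 0, -4) = (-19, 2, 9).

(-19, 2, 9)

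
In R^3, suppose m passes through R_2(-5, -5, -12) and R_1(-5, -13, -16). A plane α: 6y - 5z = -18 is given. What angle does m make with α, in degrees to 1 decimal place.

A direction vector for m is R_1 − R_2 = (0, -8, -4).
sin θ = |n·v| / (|n||v|) = |-28| / (√61 · √80) = 0.40082.
θ ≈ 23.6°.

23.6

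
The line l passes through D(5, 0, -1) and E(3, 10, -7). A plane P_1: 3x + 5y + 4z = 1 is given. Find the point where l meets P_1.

A direction vector for l is E − D = (-2, 10, -6).
Substitute r = (5, 0, -1) + t(-2, 10, -6) into the plane: 11 + 20t = 1, so t = -1/2.
Intersection: (5, 0, -1) + (-1/2)·(-2, 10, -6) = (6, -5, 2).

(6, -5, 2)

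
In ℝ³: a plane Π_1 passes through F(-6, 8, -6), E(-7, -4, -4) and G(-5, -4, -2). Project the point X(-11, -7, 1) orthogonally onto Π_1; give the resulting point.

(-7, -8, -3)

FE = (-1, -12, 2), FG = (1, -12, 4); a normal to Π_1 is FE × FG = (-24, 6, 24).
Using F: Π_1 has equation -24x + 6y + 24z = 48.
Foot = X − λn with λ = (n·X − d)/|n|² = (246 − 48)/1188 = 1/6.
Foot = (-11, -7, 1) − (1/6)·(-24, 6, 24) = (-7, -8, -3).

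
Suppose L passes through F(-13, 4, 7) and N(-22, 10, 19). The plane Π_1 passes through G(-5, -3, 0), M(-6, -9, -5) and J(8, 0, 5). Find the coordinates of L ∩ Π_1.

A direction vector for L is N − F = (-9, 6, 12).
GM = (-1, -6, -5), GJ = (13, 3, 5); a normal to Π_1 is GM × GJ = (-15, -60, 75).
Using G: Π_1 has equation -15x - 60y + 75z = 255.
Substitute r = (-13, 4, 7) + t(-9, 6, 12) into the plane: 480 + 675t = 255, so t = -1/3.
Intersection: (-13, 4, 7) + (-1/3)·(-9, 6, 12) = (-10, 2, 3).

(-10, 2, 3)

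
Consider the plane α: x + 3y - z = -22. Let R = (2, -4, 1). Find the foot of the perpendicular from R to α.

(1, -7, 2)

Foot = R − λn with λ = (n·R − d)/|n|² = (-11 − (-22))/11 = 1.
Foot = (2, -4, 1) − 1·(1, 3, -1) = (1, -7, 2).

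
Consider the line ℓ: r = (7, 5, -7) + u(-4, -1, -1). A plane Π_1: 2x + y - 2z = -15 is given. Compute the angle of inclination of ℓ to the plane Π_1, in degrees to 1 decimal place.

sin θ = |n·v| / (|n||v|) = |-7| / (√9 · √18) = 0.54997.
θ ≈ 33.4°.

33.4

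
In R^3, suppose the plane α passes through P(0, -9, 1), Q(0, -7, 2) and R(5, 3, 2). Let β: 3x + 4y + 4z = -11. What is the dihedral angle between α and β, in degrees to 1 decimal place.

PQ = (0, 2, 1), PR = (5, 12, 1); a normal to α is PQ × PR = (-10, 5, -10).
Using P: α has equation -10x + 5y - 10z = -55.
cos θ = |n₁·n₂| / (|n₁||n₂|) = |-50| / (√225 · √41).
θ = arccos(0.52058) ≈ 58.6°.

58.6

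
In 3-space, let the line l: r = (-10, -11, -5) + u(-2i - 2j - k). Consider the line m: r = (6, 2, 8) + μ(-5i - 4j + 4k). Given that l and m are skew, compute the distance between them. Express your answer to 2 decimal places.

Common perpendicular direction n = (-2, -2, -1) × (-5, -4, 4) = (-12, 13, -2).
With w = (6, 2, 8) − (-10, -11, -5) = (16, 13, 13), w · n = -49.
Distance = |w · n| / |n| = |-49| / √317 ≈ 2.75.

2.75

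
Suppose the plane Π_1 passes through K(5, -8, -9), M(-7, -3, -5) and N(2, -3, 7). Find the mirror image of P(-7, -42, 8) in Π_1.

(17, 30, -10)

KM = (-12, 5, 4), KN = (-3, 5, 16); a normal to Π_1 is KM × KN = (60, 180, -45).
Using K: Π_1 has equation 60x + 180y - 45z = -735.
λ = (n·P − d)/|n|² = (-8340 − (-735))/38025 = -1/5.
Reflection = P − 2λn = (-7, -42, 8) − (-2/5)·(60, 180, -45) = (17, 30, -10).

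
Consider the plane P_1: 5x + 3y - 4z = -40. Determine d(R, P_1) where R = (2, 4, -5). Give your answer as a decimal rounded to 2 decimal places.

n·R − d = (5)·(2) + (3)·(4) + (-4)·(-5) − (-40) = 82; |n| = √50.
Distance = |82| / √50 = 82/√50 ≈ 11.60.

11.60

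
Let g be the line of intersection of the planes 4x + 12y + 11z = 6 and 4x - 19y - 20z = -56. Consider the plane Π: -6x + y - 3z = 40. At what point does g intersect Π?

Direction of g: (4, 12, 11) × (4, -19, -20) = (-31, 124, -124).
A point on g: solving the two plane equations with x = -2 gives (-2, -8, 10).
Substitute r = (-2, -8, 10) + t(-31, 124, -124) into the plane: -26 + 682t = 40, so t = 3/31.
Intersection: (-2, -8, 10) + (3/31)·(-31, 124, -124) = (-5, 4, -2).

(-5, 4, -2)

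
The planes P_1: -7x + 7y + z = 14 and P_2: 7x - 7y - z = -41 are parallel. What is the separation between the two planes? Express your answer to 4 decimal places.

2.7136

Rescale P_2 by 1/(-1): -7x + 7y + z = 41. Then distance = |14 − 41| / √99 ≈ 2.7136.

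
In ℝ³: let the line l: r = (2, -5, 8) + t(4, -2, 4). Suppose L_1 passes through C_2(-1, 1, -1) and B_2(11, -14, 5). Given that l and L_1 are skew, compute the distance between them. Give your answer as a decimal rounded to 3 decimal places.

5.014

A direction vector for L_1 is B_2 − C_2 = (12, -15, 6).
Common perpendicular direction n = (4, -2, 4) × (12, -15, 6) = (48, 24, -36).
With w = (-1, 1, -1) − (2, -5, 8) = (-3, 6, -9), w · n = 324.
Distance = |w · n| / |n| = |324| / √4176 ≈ 5.014.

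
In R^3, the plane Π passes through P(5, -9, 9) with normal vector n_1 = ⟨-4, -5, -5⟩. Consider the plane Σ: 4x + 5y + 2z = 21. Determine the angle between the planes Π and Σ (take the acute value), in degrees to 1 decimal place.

Π: n_1·r = n_1·P gives -4x - 5y - 5z = -20.
cos θ = |n₁·n₂| / (|n₁||n₂|) = |-51| / (√66 · √45).
θ = arccos(0.93582) ≈ 20.6°.

20.6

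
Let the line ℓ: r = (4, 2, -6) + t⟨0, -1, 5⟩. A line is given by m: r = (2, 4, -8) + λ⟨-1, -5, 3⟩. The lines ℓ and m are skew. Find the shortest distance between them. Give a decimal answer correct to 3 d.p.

2.303

Common perpendicular direction n = (0, -1, 5) × (-1, -5, 3) = (22, -5, -1).
With w = (2, 4, -8) − (4, 2, -6) = (-2, 2, -2), w · n = -52.
Distance = |w · n| / |n| = |-52| / √510 ≈ 2.303.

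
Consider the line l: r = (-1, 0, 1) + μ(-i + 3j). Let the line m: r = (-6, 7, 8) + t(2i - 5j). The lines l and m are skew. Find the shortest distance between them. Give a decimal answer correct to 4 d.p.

7.0000

Common perpendicular direction n = (-1, 3, 0) × (2, -5, 0) = (0, 0, -1).
With w = (-6, 7, 8) − (-1, 0, 1) = (-5, 7, 7), w · n = -7.
Distance = |w · n| / |n| = |-7| / √1 ≈ 7.0000.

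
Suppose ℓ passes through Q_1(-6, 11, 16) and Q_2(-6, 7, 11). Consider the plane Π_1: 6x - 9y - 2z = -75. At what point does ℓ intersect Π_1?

A direction vector for ℓ is Q_2 − Q_1 = (0, -4, -5).
Substitute r = (-6, 11, 16) + t(0, -4, -5) into the plane: -167 + 46t = -75, so t = 2.
Intersection: (-6, 11, 16) + 2·(0, -4, -5) = (-6, 3, 6).

(-6, 3, 6)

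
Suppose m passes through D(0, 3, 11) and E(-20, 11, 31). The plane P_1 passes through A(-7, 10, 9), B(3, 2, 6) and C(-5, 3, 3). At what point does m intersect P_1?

A direction vector for m is E − D = (-20, 8, 20).
AB = (10, -8, -3), AC = (2, -7, -6); a normal to P_1 is AB × AC = (27, 54, -54).
Using A: P_1 has equation 27x + 54y - 54z = -135.
Substitute r = (0, 3, 11) + t(-20, 8, 20) into the plane: -432 + (-1188)t = -135, so t = -1/4.
Intersection: (0, 3, 11) + (-1/4)·(-20, 8, 20) = (5, 1, 6).

(5, 1, 6)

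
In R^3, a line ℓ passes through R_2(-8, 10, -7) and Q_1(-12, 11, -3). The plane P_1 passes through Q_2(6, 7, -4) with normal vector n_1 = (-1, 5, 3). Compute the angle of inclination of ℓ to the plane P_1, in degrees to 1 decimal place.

A direction vector for ℓ is Q_1 − R_2 = (-4, 1, 4).
P_1: n_1·r = n_1·Q_2 gives -x + 5y + 3z = 17.
sin θ = |n·v| / (|n||v|) = |21| / (√35 · √33) = 0.61791.
θ ≈ 38.2°.

38.2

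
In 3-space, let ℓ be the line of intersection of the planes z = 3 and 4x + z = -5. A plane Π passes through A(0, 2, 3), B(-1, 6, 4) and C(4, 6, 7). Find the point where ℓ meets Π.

(-2, 5, 3)

Direction of ℓ: (0, 0, 1) × (4, 0, 1) = (0, 4, 0).
A point on ℓ: solving the two plane equations with y = -7 gives (-2, -7, 3).
AB = (-1, 4, 1), AC = (4, 4, 4); a normal to Π is AB × AC = (12, 8, -20).
Using A: Π has equation 12x + 8y - 20z = -44.
Substitute r = (-2, -7, 3) + t(0, 4, 0) into the plane: -140 + 32t = -44, so t = 3.
Intersection: (-2, -7, 3) + 3·(0, 4, 0) = (-2, 5, 3).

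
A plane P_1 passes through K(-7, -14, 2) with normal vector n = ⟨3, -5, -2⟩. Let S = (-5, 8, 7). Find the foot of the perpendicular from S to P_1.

P_1: n·r = n·K gives 3x - 5y - 2z = 45.
Foot = S − λn with λ = (n·S − d)/|n|² = (-69 − 45)/38 = -3.
Foot = (-5, 8, 7) − (-3)·(3, -5, -2) = (4, -7, 1).

(4, -7, 1)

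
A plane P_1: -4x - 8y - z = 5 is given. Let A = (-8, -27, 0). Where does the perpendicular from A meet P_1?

(4, -3, 3)

Foot = A − λn with λ = (n·A − d)/|n|² = (248 − 5)/81 = 3.
Foot = (-8, -27, 0) − 3·(-4, -8, -1) = (4, -3, 3).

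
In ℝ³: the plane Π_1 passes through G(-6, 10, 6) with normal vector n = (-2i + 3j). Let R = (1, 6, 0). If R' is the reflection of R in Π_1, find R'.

(-7, 18, 0)

Π_1: n·r = n·G gives -2x + 3y = 42.
λ = (n·R − d)/|n|² = (16 − 42)/13 = -2.
Reflection = R − 2λn = (1, 6, 0) − (-4)·(-2, 3, 0) = (-7, 18, 0).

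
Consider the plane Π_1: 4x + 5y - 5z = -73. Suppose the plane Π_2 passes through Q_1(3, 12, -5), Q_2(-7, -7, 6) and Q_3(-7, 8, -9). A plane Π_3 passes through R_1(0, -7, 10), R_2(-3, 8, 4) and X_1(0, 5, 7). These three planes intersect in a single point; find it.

(-2, -5, 8)

Q_1Q_2 = (-10, -19, 11), Q_1Q_3 = (-10, -4, -4); a normal to Π_2 is Q_1Q_2 × Q_1Q_3 = (120, -150, -150).
Using Q_1: Π_2 has equation 120x - 150y - 150z = -690.
R_1R_2 = (-3, 15, -6), R_1X_1 = (0, 12, -3); a normal to Π_3 is R_1R_2 × R_1X_1 = (27, -9, -36).
Using R_1: Π_3 has equation 27x - 9y - 36z = -297.
Solving the 3×3 linear system 4x + 5y - 5z = -73, 120x - 150y - 150z = -690, 27x - 9y - 36z = -297 (e.g. by elimination or Cramer's rule, determinant = 2700) gives (-2, -5, 8).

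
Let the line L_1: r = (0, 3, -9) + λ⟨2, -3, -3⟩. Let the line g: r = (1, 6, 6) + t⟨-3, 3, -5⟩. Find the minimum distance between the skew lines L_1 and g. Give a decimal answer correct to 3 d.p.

1.170

Common perpendicular direction n = (2, -3, -3) × (-3, 3, -5) = (24, 19, -3).
With w = (1, 6, 6) − (0, 3, -9) = (1, 3, 15), w · n = 36.
Distance = |w · n| / |n| = |36| / √946 ≈ 1.170.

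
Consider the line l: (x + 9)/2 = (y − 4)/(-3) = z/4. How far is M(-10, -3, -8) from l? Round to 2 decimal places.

l has direction (2, -3, 4) through (-9, 4, 0).
Taking (-9, 4, 0) on l with direction v = (2, -3, 4): w = M − (-9, 4, 0) = (-1, -7, -8), and w × v = (-52, -12, 17).
Distance = |w × v| / |v| = √3137 / √29 ≈ 10.40.

10.40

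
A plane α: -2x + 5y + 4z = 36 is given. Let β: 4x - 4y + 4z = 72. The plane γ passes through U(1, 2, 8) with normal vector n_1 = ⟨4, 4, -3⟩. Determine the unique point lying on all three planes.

(6, 0, 12)

γ: n_1·r = n_1·U gives 4x + 4y - 3z = -12.
Solving the 3×3 linear system -2x + 5y + 4z = 36, 4x - 4y + 4z = 72, 4x + 4y - 3z = -12 (e.g. by elimination or Cramer's rule, determinant = 276) gives (6, 0, 12).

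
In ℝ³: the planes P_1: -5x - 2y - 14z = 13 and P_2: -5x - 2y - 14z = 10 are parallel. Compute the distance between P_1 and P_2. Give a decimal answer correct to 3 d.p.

Same normal n = (-5, -2, -14) with |n| = √225; distance = |13 − 10| / |n| = 3/√225 ≈ 0.200.

0.200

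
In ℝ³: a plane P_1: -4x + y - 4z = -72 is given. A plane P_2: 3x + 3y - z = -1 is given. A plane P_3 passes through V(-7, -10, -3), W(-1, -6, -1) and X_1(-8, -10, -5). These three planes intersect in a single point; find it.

VW = (6, 4, 2), VX_1 = (-1, 0, -2); a normal to P_3 is VW × VX_1 = (-8, 10, 4).
Using V: P_3 has equation -8x + 10y + 4z = -56.
Solving the 3×3 linear system -4x + y - 4z = -72, 3x + 3y - z = -1, -8x + 10y + 4z = -56 (e.g. by elimination or Cramer's rule, determinant = -308) gives (7, -4, 10).

(7, -4, 10)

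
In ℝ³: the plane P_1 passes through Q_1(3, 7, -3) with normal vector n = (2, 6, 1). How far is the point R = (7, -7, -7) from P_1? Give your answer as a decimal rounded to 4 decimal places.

P_1: n·r = n·Q_1 gives 2x + 6y + z = 45.
n·R − d = (2)·(7) + (6)·(-7) + (1)·(-7) − 45 = -80; |n| = √41.
Distance = |-80| / √41 = 80/√41 ≈ 12.4939.

12.4939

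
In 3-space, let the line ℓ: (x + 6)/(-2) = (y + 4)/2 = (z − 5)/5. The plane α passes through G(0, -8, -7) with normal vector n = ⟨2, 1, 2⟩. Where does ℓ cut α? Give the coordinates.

(-2, -8, -5)

ℓ has direction (-2, 2, 5) through (-6, -4, 5).
α: n·r = n·G gives 2x + y + 2z = -22.
Substitute r = (-6, -4, 5) + t(-2, 2, 5) into the plane: -6 + 8t = -22, so t = -2.
Intersection: (-6, -4, 5) + (-2)·(-2, 2, 5) = (-2, -8, -5).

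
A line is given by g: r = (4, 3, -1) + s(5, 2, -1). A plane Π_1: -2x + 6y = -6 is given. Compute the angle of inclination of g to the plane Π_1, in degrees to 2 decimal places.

sin θ = |n·v| / (|n||v|) = |2| / (√40 · √30) = 0.05774.
θ ≈ 3.31°.

3.31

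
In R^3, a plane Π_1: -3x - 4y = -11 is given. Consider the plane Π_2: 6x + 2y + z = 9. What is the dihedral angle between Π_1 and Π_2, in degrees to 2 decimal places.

35.70

cos θ = |n₁·n₂| / (|n₁||n₂|) = |-26| / (√25 · √41).
θ = arccos(0.81210) ≈ 35.70°.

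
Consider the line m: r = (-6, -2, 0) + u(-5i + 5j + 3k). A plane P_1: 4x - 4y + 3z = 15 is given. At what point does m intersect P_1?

Substitute r = (-6, -2, 0) + t(-5, 5, 3) into the plane: -16 + (-31)t = 15, so t = -1.
Intersection: (-6, -2, 0) + (-1)·(-5, 5, 3) = (-1, -7, -3).

(-1, -7, -3)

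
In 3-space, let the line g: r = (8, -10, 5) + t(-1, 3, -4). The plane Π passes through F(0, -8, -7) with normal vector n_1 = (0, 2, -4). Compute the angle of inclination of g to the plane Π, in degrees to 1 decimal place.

74.7

Π: n_1·r = n_1·F gives 2y - 4z = 12.
sin θ = |n·v| / (|n||v|) = |22| / (√20 · √26) = 0.96476.
θ ≈ 74.7°.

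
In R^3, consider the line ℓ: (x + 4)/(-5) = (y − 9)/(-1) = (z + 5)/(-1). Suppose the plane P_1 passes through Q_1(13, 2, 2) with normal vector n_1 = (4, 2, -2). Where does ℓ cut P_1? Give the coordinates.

(6, 11, -3)

ℓ has direction (-5, -1, -1) through (-4, 9, -5).
P_1: n_1·r = n_1·Q_1 gives 4x + 2y - 2z = 52.
Substitute r = (-4, 9, -5) + t(-5, -1, -1) into the plane: 12 + (-20)t = 52, so t = -2.
Intersection: (-4, 9, -5) + (-2)·(-5, -1, -1) = (6, 11, -3).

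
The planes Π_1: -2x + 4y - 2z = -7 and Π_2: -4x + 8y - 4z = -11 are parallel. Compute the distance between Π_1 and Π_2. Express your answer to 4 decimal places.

Rescale Π_2 by 1/2: -2x + 4y - 2z = -11/2. Then distance = |-7 − (-11/2)| / √24 ≈ 0.3062.

0.3062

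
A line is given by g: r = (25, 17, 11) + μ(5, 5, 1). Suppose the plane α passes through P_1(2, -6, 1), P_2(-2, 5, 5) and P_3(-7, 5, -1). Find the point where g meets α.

(5, -3, 7)

P_1P_2 = (-4, 11, 4), P_1P_3 = (-9, 11, -2); a normal to α is P_1P_2 × P_1P_3 = (-66, -44, 55).
Using P_1: α has equation -66x - 44y + 55z = 187.
Substitute r = (25, 17, 11) + t(5, 5, 1) into the plane: -1793 + (-495)t = 187, so t = -4.
Intersection: (25, 17, 11) + (-4)·(5, 5, 1) = (5, -3, 7).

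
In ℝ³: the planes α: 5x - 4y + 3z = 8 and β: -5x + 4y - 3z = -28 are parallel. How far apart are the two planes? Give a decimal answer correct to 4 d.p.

Rescale β by 1/(-1): 5x - 4y + 3z = 28. Then distance = |8 − 28| / √50 ≈ 2.8284.

2.8284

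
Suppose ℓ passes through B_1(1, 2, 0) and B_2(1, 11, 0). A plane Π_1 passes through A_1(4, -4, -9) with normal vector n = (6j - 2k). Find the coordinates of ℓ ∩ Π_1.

(1, -1, 0)

A direction vector for ℓ is B_2 − B_1 = (0, 9, 0).
Π_1: n·r = n·A_1 gives 6y - 2z = -6.
Substitute r = (1, 2, 0) + t(0, 9, 0) into the plane: 12 + 54t = -6, so t = -1/3.
Intersection: (1, 2, 0) + (-1/3)·(0, 9, 0) = (1, -1, 0).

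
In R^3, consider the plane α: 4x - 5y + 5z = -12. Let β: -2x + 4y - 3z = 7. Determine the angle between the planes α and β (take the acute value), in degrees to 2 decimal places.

10.62

cos θ = |n₁·n₂| / (|n₁||n₂|) = |-43| / (√66 · √29).
θ = arccos(0.98287) ≈ 10.62°.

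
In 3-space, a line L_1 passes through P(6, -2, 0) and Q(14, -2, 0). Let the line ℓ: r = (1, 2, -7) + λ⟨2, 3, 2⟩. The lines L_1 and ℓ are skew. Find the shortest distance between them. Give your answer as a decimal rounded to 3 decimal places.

8.043

A direction vector for L_1 is Q − P = (8, 0, 0).
Common perpendicular direction n = (8, 0, 0) × (2, 3, 2) = (0, -16, 24).
With w = (1, 2, -7) − (6, -2, 0) = (-5, 4, -7), w · n = -232.
Distance = |w · n| / |n| = |-232| / √832 ≈ 8.043.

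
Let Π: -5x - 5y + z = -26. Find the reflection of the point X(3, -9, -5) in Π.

λ = (n·X − d)/|n|² = (25 − (-26))/51 = 1.
Reflection = X − 2λn = (3, -9, -5) − 2·(-5, -5, 1) = (13, 1, -7).

(13, 1, -7)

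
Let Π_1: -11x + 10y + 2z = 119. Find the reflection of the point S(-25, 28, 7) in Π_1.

λ = (n·S − d)/|n|² = (569 − 119)/225 = 2.
Reflection = S − 2λn = (-25, 28, 7) − 4·(-11, 10, 2) = (19, -12, -1).

(19, -12, -1)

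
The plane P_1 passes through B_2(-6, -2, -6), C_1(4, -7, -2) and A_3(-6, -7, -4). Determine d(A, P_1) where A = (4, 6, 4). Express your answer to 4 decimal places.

10.2242

B_2C_1 = (10, -5, 4), B_2A_3 = (0, -5, 2); a normal to P_1 is B_2C_1 × B_2A_3 = (10, -20, -50).
Using B_2: P_1 has equation 10x - 20y - 50z = 280.
n·A − d = (10)·(4) + (-20)·(6) + (-50)·(4) − 280 = -560; |n| = √3000.
Distance = |-560| / √3000 = 560/√3000 ≈ 10.2242.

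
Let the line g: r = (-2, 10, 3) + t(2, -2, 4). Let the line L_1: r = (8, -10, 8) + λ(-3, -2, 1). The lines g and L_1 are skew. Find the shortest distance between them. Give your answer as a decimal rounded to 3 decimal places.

Common perpendicular direction n = (2, -2, 4) × (-3, -2, 1) = (6, -14, -10).
With w = (8, -10, 8) − (-2, 10, 3) = (10, -20, 5), w · n = 290.
Distance = |w · n| / |n| = |290| / √332 ≈ 15.916.

15.916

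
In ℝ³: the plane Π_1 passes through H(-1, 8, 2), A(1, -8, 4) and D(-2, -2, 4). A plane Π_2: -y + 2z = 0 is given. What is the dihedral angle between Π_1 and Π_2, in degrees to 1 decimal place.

HA = (2, -16, 2), HD = (-1, -10, 2); a normal to Π_1 is HA × HD = (-12, -6, -36).
Using H: Π_1 has equation -12x - 6y - 36z = -108.
cos θ = |n₁·n₂| / (|n₁||n₂|) = |-66| / (√1476 · √5).
θ = arccos(0.76827) ≈ 39.8°.

39.8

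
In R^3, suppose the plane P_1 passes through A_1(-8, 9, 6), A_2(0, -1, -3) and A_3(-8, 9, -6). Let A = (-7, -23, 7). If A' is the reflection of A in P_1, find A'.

(23, 1, 7)

A_1A_2 = (8, -10, -9), A_1A_3 = (0, 0, -12); a normal to P_1 is A_1A_2 × A_1A_3 = (120, 96, 0).
Using A_1: P_1 has equation 120x + 96y = -96.
λ = (n·A − d)/|n|² = (-3048 − (-96))/23616 = -1/8.
Reflection = A − 2λn = (-7, -23, 7) − (-1/4)·(120, 96, 0) = (23, 1, 7).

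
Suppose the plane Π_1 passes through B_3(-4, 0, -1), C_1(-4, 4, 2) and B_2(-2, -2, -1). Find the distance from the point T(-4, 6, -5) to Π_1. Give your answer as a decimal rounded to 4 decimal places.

B_3C_1 = (0, 4, 3), B_3B_2 = (2, -2, 0); a normal to Π_1 is B_3C_1 × B_3B_2 = (6, 6, -8).
Using B_3: Π_1 has equation 6x + 6y - 8z = -16.
n·T − d = (6)·(-4) + (6)·(6) + (-8)·(-5) − (-16) = 68; |n| = √136.
Distance = |68| / √136 = 68/√136 ≈ 5.8310.

5.8310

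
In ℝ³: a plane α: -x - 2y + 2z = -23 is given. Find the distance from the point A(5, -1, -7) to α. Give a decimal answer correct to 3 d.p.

n·A − d = (-1)·(5) + (-2)·(-1) + (2)·(-7) − (-23) = 6; |n| = √9.
Distance = |6| / √9 = 6/√9 ≈ 2.000.

2.000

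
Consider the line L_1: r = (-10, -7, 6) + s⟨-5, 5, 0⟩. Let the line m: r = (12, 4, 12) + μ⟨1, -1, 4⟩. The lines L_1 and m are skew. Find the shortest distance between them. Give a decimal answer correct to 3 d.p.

Common perpendicular direction n = (-5, 5, 0) × (1, -1, 4) = (20, 20, 0).
With w = (12, 4, 12) − (-10, -7, 6) = (22, 11, 6), w · n = 660.
Distance = |w · n| / |n| = |660| / √800 ≈ 23.335.

23.335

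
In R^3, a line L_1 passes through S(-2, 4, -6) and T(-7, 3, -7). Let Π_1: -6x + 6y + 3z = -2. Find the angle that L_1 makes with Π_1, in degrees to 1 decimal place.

A direction vector for L_1 is T − S = (-5, -1, -1).
sin θ = |n·v| / (|n||v|) = |21| / (√81 · √27) = 0.44905.
θ ≈ 26.7°.

26.7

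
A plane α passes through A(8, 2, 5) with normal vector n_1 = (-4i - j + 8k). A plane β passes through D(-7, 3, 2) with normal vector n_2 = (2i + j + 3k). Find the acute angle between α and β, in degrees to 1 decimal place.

α: n_1·r = n_1·A gives -4x - y + 8z = 6.
β: n_2·r = n_2·D gives 2x + y + 3z = -5.
cos θ = |n₁·n₂| / (|n₁||n₂|) = |15| / (√81 · √14).
θ = arccos(0.44544) ≈ 63.5°.

63.5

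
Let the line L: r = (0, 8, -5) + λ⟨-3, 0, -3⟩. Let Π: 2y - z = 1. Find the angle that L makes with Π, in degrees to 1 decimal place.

sin θ = |n·v| / (|n||v|) = |3| / (√5 · √18) = 0.31623.
θ ≈ 18.4°.

18.4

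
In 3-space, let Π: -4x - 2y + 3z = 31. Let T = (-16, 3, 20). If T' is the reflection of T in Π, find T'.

(8, 15, 2)

λ = (n·T − d)/|n|² = (118 − 31)/29 = 3.
Reflection = T − 2λn = (-16, 3, 20) − 6·(-4, -2, 3) = (8, 15, 2).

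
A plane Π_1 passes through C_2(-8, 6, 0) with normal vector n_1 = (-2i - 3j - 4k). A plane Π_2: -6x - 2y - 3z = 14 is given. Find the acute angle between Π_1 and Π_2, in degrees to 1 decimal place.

Π_1: n_1·r = n_1·C_2 gives -2x - 3y - 4z = -2.
cos θ = |n₁·n₂| / (|n₁||n₂|) = |30| / (√29 · √49).
θ = arccos(0.79584) ≈ 37.3°.

37.3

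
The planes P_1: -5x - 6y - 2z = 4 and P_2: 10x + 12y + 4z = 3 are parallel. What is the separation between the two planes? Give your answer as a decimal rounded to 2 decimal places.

0.68

Rescale P_2 by 1/(-2): -5x - 6y - 2z = -3/2. Then distance = |4 − (-3/2)| / √65 ≈ 0.68.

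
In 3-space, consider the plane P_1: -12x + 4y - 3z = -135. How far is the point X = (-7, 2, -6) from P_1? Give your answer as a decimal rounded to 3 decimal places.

n·X − d = (-12)·(-7) + (4)·(2) + (-3)·(-6) − (-135) = 245; |n| = √169.
Distance = |245| / √169 = 245/√169 ≈ 18.846.

18.846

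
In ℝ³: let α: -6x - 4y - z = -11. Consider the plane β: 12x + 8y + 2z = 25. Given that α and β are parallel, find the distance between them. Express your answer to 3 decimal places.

0.206

Rescale β by 1/(-2): -6x - 4y - z = -25/2. Then distance = |-11 − (-25/2)| / √53 ≈ 0.206.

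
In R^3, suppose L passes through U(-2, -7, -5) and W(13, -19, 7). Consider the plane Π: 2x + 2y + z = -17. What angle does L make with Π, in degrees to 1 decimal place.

A direction vector for L is W − U = (15, -12, 12).
sin θ = |n·v| / (|n||v|) = |18| / (√9 · √513) = 0.26491.
θ ≈ 15.4°.

15.4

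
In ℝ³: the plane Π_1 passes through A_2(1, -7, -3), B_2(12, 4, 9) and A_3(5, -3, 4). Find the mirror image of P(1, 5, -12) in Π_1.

(13, -7, -12)

A_2B_2 = (11, 11, 12), A_2A_3 = (4, 4, 7); a normal to Π_1 is A_2B_2 × A_2A_3 = (29, -29, 0).
Using A_2: Π_1 has equation 29x - 29y = 232.
λ = (n·P − d)/|n|² = (-116 − 232)/1682 = -6/29.
Reflection = P − 2λn = (1, 5, -12) − (-12/29)·(29, -29, 0) = (13, -7, -12).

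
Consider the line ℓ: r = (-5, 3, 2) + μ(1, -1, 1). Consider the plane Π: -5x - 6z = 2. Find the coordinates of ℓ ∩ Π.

(-4, 2, 3)

Substitute r = (-5, 3, 2) + t(1, -1, 1) into the plane: 13 + (-11)t = 2, so t = 1.
Intersection: (-5, 3, 2) + 1·(1, -1, 1) = (-4, 2, 3).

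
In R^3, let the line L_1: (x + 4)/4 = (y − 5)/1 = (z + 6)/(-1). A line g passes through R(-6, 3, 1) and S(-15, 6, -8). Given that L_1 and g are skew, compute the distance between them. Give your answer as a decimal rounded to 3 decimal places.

L_1 has direction (4, 1, -1) through (-4, 5, -6).
A direction vector for g is S − R = (-9, 3, -9).
Common perpendicular direction n = (4, 1, -1) × (-9, 3, -9) = (-6, 45, 21).
With w = (-6, 3, 1) − (-4, 5, -6) = (-2, -2, 7), w · n = 69.
Distance = |w · n| / |n| = |69| / √2502 ≈ 1.379.

1.379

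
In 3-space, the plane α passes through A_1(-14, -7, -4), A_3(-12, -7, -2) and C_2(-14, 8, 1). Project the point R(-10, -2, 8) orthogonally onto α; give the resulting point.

(-7, -1, 5)

A_1A_3 = (2, 0, 2), A_1C_2 = (0, 15, 5); a normal to α is A_1A_3 × A_1C_2 = (-30, -10, 30).
Using A_1: α has equation -30x - 10y + 30z = 370.
Foot = R − λn with λ = (n·R − d)/|n|² = (560 − 370)/1900 = 1/10.
Foot = (-10, -2, 8) − (1/10)·(-30, -10, 30) = (-7, -1, 5).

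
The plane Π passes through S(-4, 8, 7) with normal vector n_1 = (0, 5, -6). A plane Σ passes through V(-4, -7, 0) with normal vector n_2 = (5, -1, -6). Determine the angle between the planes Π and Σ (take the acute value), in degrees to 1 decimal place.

59.7

Π: n_1·r = n_1·S gives 5y - 6z = -2.
Σ: n_2·r = n_2·V gives 5x - y - 6z = -13.
cos θ = |n₁·n₂| / (|n₁||n₂|) = |31| / (√61 · √62).
θ = arccos(0.50408) ≈ 59.7°.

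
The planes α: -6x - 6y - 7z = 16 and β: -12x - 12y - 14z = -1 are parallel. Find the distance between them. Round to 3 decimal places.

1.500

Rescale β by 1/2: -6x - 6y - 7z = -1/2. Then distance = |16 − (-1/2)| / √121 ≈ 1.500.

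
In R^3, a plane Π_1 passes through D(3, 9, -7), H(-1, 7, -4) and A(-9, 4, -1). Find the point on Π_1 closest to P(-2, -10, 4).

(-5, 2, 8)

DH = (-4, -2, 3), DA = (-12, -5, 6); a normal to Π_1 is DH × DA = (3, -12, -4).
Using D: Π_1 has equation 3x - 12y - 4z = -71.
Foot = P − λn with λ = (n·P − d)/|n|² = (98 − (-71))/169 = 1.
Foot = (-2, -10, 4) − 1·(3, -12, -4) = (-5, 2, 8).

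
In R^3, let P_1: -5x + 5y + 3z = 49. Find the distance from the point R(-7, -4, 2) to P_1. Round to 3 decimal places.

n·R − d = (-5)·(-7) + (5)·(-4) + (3)·(2) − 49 = -28; |n| = √59.
Distance = |-28| / √59 = 28/√59 ≈ 3.645.

3.645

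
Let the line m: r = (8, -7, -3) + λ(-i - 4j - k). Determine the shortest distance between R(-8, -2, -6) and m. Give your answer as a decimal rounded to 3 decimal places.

Taking (8, -7, -3) on m with direction v = (-1, -4, -1): w = R − (8, -7, -3) = (-16, 5, -3), and w × v = (-17, -13, 69).
Distance = |w × v| / |v| = √5219 / √18 ≈ 17.028.

17.028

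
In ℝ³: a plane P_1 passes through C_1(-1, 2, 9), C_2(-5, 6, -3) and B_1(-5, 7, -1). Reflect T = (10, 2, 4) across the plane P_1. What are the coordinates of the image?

C_1C_2 = (-4, 4, -12), C_1B_1 = (-4, 5, -10); a normal to P_1 is C_1C_2 × C_1B_1 = (20, 8, -4).
Using C_1: P_1 has equation 20x + 8y - 4z = -40.
λ = (n·T − d)/|n|² = (200 − (-40))/480 = 1/2.
Reflection = T − 2λn = (10, 2, 4) − 1·(20, 8, -4) = (-10, -6, 8).

(-10, -6, 8)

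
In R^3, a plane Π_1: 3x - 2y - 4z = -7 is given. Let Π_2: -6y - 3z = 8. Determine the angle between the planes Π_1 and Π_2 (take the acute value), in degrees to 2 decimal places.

cos θ = |n₁·n₂| / (|n₁||n₂|) = |24| / (√29 · √45).
θ = arccos(0.66436) ≈ 48.37°.

48.37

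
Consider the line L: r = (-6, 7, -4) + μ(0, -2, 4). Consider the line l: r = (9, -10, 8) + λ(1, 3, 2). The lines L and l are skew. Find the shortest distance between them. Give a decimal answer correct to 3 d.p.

Common perpendicular direction n = (0, -2, 4) × (1, 3, 2) = (-16, 4, 2).
With w = (9, -10, 8) − (-6, 7, -4) = (15, -17, 12), w · n = -284.
Distance = |w · n| / |n| = |-284| / √276 ≈ 17.095.

17.095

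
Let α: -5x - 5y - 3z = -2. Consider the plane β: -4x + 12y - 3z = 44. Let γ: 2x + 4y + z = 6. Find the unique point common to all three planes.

Solving the 3×3 linear system -5x - 5y - 3z = -2, -4x + 12y - 3z = 44, 2x + 4y + z = 6 (e.g. by elimination or Cramer's rule, determinant = 10) gives (-5, 3, 4).

(-5, 3, 4)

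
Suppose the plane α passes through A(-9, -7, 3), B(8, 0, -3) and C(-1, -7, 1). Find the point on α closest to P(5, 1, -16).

AB = (17, 7, -6), AC = (8, 0, -2); a normal to α is AB × AC = (-14, -14, -56).
Using A: α has equation -14x - 14y - 56z = 56.
Foot = P − λn with λ = (n·P − d)/|n|² = (812 − 56)/3528 = 3/14.
Foot = (5, 1, -16) − (3/14)·(-14, -14, -56) = (8, 4, -4).

(8, 4, -4)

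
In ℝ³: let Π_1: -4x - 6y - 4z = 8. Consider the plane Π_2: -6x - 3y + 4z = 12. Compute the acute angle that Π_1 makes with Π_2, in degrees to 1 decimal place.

cos θ = |n₁·n₂| / (|n₁||n₂|) = |26| / (√68 · √61).
θ = arccos(0.40370) ≈ 66.2°.

66.2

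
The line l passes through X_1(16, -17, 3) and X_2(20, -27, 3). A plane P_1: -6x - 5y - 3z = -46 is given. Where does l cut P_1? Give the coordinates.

(12, -7, 3)

A direction vector for l is X_2 − X_1 = (4, -10, 0).
Substitute r = (16, -17, 3) + t(4, -10, 0) into the plane: -20 + 26t = -46, so t = -1.
Intersection: (16, -17, 3) + (-1)·(4, -10, 0) = (12, -7, 3).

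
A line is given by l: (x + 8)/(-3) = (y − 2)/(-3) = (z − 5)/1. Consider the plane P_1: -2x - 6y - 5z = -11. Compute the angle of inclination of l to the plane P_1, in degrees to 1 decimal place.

l has direction (-3, -3, 1) through (-8, 2, 5).
sin θ = |n·v| / (|n||v|) = |19| / (√65 · √19) = 0.54065.
θ ≈ 32.7°.

32.7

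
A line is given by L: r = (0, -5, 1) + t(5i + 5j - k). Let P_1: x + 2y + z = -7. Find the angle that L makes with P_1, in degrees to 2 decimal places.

sin θ = |n·v| / (|n||v|) = |14| / (√6 · √51) = 0.80033.
θ ≈ 53.16°.

53.16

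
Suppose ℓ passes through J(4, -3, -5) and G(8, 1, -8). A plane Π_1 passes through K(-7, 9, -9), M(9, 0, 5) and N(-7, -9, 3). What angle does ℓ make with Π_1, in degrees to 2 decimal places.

A direction vector for ℓ is G − J = (4, 4, -3).
KM = (16, -9, 14), KN = (0, -18, 12); a normal to Π_1 is KM × KN = (144, -192, -288).
Using K: Π_1 has equation 144x - 192y - 288z = -144.
sin θ = |n·v| / (|n||v|) = |672| / (√140544 · √41) = 0.27994.
θ ≈ 16.26°.

16.26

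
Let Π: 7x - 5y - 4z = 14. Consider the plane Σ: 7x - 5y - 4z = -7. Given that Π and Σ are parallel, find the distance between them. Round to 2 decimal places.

Same normal n = (7, -5, -4) with |n| = √90; distance = |14 − (-7)| / |n| = 21/√90 ≈ 2.21.

2.21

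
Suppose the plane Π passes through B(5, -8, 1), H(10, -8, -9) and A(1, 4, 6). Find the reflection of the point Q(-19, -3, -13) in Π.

BH = (5, 0, -10), BA = (-4, 12, 5); a normal to Π is BH × BA = (120, 15, 60).
Using B: Π has equation 120x + 15y + 60z = 540.
λ = (n·Q − d)/|n|² = (-3105 − 540)/18225 = -1/5.
Reflection = Q − 2λn = (-19, -3, -13) − (-2/5)·(120, 15, 60) = (29, 3, 11).

(29, 3, 11)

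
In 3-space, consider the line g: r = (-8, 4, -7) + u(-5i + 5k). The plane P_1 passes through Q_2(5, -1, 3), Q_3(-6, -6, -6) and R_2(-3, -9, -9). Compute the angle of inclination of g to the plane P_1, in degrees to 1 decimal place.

33.1

Q_2Q_3 = (-11, -5, -9), Q_2R_2 = (-8, -8, -12); a normal to P_1 is Q_2Q_3 × Q_2R_2 = (-12, -60, 48).
Using Q_2: P_1 has equation -12x - 60y + 48z = 144.
sin θ = |n·v| / (|n||v|) = |300| / (√6048 · √50) = 0.54554.
θ ≈ 33.1°.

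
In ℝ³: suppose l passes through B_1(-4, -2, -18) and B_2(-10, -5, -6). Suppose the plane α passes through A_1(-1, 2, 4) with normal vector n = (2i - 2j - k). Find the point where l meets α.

(-12, -6, -2)

A direction vector for l is B_2 − B_1 = (-6, -3, 12).
α: n·r = n·A_1 gives 2x - 2y - z = -10.
Substitute r = (-4, -2, -18) + t(-6, -3, 12) into the plane: 14 + (-18)t = -10, so t = 4/3.
Intersection: (-4, -2, -18) + (4/3)·(-6, -3, 12) = (-12, -6, -2).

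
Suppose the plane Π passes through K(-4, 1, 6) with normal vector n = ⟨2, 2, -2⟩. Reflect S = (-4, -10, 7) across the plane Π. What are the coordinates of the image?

(4, -2, -1)

Π: n·r = n·K gives 2x + 2y - 2z = -18.
λ = (n·S − d)/|n|² = (-42 − (-18))/12 = -2.
Reflection = S − 2λn = (-4, -10, 7) − (-4)·(2, 2, -2) = (4, -2, -1).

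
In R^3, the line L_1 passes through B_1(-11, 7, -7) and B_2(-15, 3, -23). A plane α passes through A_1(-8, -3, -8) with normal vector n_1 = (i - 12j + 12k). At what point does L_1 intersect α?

(-8, 10, 5)

A direction vector for L_1 is B_2 − B_1 = (-4, -4, -16).
α: n_1·r = n_1·A_1 gives x - 12y + 12z = -68.
Substitute r = (-11, 7, -7) + t(-4, -4, -16) into the plane: -179 + (-148)t = -68, so t = -3/4.
Intersection: (-11, 7, -7) + (-3/4)·(-4, -4, -16) = (-8, 10, 5).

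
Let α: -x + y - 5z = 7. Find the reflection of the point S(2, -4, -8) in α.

(4, -6, 2)

λ = (n·S − d)/|n|² = (34 − 7)/27 = 1.
Reflection = S − 2λn = (2, -4, -8) − 2·(-1, 1, -5) = (4, -6, 2).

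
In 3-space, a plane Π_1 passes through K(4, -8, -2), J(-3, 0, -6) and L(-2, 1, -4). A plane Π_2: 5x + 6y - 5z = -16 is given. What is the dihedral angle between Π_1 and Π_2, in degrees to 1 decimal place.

19.8

KJ = (-7, 8, -4), KL = (-6, 9, -2); a normal to Π_1 is KJ × KL = (20, 10, -15).
Using K: Π_1 has equation 20x + 10y - 15z = 30.
cos θ = |n₁·n₂| / (|n₁||n₂|) = |235| / (√725 · √86).
θ = arccos(0.94113) ≈ 19.8°.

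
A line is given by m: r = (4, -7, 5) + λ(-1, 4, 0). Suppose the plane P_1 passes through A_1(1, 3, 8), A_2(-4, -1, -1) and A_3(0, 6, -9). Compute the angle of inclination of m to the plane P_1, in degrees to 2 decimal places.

51.80

A_1A_2 = (-5, -4, -9), A_1A_3 = (-1, 3, -17); a normal to P_1 is A_1A_2 × A_1A_3 = (95, -76, -19).
Using A_1: P_1 has equation 95x - 76y - 19z = -285.
sin θ = |n·v| / (|n||v|) = |-399| / (√15162 · √17) = 0.78591.
θ ≈ 51.80°.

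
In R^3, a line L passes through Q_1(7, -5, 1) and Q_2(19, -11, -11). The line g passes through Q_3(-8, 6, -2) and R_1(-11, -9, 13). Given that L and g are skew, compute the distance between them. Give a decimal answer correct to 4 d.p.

8.3957

A direction vector for L is Q_2 − Q_1 = (12, -6, -12).
A direction vector for g is R_1 − Q_3 = (-3, -15, 15).
Common perpendicular direction n = (12, -6, -12) × (-3, -15, 15) = (-270, -144, -198).
With w = (-8, 6, -2) − (7, -5, 1) = (-15, 11, -3), w · n = 3060.
Distance = |w · n| / |n| = |3060| / √132840 ≈ 8.3957.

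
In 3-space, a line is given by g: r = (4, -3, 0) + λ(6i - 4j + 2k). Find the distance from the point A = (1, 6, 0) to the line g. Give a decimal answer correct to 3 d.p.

Taking (4, -3, 0) on g with direction v = (6, -4, 2): w = A − (4, -3, 0) = (-3, 9, 0), and w × v = (18, 6, -42).
Distance = |w × v| / |v| = √2124 / √56 ≈ 6.159.

6.159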